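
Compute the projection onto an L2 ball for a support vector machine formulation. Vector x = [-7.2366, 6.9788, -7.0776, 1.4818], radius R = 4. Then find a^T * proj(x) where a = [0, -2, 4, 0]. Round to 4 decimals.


Step 1: Compute ||x|| (intermediates to 6 decimals).
||x|| = sqrt((-7.2366)^2 + 6.9788^2 + (-7.0776)^2 + 1.4818^2) = 12.383868
Step 2: Project.
Since ||x|| > R, scale = R/||x|| = 4/12.383868 = 0.323001, proj(x) = scale * x
proj(x) = [-2.337429, 2.254159, -2.286072, 0.478623]
Step 3: Dot product.
a^T * proj(x) = 0*(-2.337429) - 2*2.254159 + 4*(-2.286072) + 0*0.478623 = -13.6526


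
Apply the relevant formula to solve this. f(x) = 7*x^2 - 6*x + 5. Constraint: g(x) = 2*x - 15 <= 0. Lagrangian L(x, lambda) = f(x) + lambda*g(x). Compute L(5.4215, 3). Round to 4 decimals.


Step 1: Evaluate f(x).
f(5.4215) = 7*5.4215^2 - 6*5.4215 + 5 = 178.2196
Step 2: Evaluate g(x).
g(5.4215) = 2*5.4215 - 15 = -4.157
Step 3: Compute Lagrangian.
L = 178.2196 + 3*-4.157 = 165.7486


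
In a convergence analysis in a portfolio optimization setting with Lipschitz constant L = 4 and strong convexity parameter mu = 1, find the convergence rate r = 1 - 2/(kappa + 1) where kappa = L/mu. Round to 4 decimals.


Step 1: Compute the condition number.
kappa = L/mu = 4/1 = 4.0
Step 2: Compute the convergence rate.
r = 1 - 2/(kappa + 1) = 1 - 2*mu/(L + mu) = (L - mu)/(L + mu) = 3/5 = 0.6


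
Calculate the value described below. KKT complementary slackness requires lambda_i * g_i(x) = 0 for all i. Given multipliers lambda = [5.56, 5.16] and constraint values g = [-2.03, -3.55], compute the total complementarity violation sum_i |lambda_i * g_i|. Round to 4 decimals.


KKT complementary slackness check:
lambda_1 * g_1 = 5.56 * -2.03 = -11.2868
lambda_2 * g_2 = 5.16 * -3.55 = -18.318
Total violation = 11.2868 + 18.318 = 29.6048


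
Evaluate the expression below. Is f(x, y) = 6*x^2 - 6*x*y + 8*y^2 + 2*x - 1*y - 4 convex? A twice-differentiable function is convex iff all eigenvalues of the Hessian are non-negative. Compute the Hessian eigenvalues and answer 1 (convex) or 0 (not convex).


The Hessian of f(x,y) = 6*x^2 - 6*x*y + 8*y^2 + 2*x - 1*y - 4 is:
H = [[12, -6], [-6, 16]]
Trace = 12 + 16 = 28
Determinant = 12*16 - (-6)^2 = 156
Discriminant = (28)^2 - 4*156 = 160.0
Eigenvalues: lambda_1 = 7.6754, lambda_2 = 20.3246
The function is convex.

1


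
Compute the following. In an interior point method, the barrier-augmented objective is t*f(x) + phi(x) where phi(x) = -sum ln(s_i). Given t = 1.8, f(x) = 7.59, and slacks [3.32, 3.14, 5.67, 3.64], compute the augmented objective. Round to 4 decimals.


Step 1: Compute log-barrier.
ln values: [1.2, 1.1442, 1.7352, 1.292]
phi = -(1.2 + 1.1442 + 1.7352 + 1.292) = -5.3714
Step 2: Compute augmented objective.
t*f(x) = 1.8*7.59 = 13.662
Total = 13.662 - 5.3714 = 8.2906


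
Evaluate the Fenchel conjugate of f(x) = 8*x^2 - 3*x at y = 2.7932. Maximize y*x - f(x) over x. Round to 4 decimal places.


f*(y) = sup_x {y*x - a*x^2 - b*x} = sup_x {(y-b)*x - a*x^2}
FOC: (y - b) - 2a*x = 0 => x* = (y - b)/(2a)
x* = (2.7932 + 3)/(2*8) = 0.3621
f*(2.7932) = (y-b)^2/(4a) = (2.7932 + 3)^2/(4*8)
= 33.5612/32 = 1.0488


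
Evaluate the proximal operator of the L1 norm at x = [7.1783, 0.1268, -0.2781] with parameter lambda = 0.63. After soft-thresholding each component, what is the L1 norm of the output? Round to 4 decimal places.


Soft-thresholding with lambda = 0.63:
prox(7.1783) = sign(7.1783)*max(|7.1783| - 0.63, 0) = 6.5483
prox(0.1268) = sign(0.1268)*max(|0.1268| - 0.63, 0) = 0.0
prox(-0.2781) = sign(-0.2781)*max(|-0.2781| - 0.63, 0) = 0.0
prox(x) = [6.5483, 0.0, 0.0]
||prox(x)||_1 = 6.5483 + 0.0 + 0.0 = 6.5483


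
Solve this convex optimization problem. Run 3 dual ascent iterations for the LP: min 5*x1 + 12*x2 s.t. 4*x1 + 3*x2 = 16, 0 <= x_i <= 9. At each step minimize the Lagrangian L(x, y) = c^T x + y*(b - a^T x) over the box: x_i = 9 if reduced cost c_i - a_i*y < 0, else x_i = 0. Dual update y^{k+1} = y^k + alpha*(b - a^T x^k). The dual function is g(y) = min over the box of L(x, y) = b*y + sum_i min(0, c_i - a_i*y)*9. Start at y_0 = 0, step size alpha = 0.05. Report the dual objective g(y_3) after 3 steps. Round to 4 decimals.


Dual ascent for LP: min 5*x1 + 12*x2, 4*x1 + 3*x2 = 16, 0 <= x_i <= 9
Step 1: y^k = 0.0, reduced costs: (5.0, 12.0)
  x^k = (0.0, 0.0), subgradient = b - a^T x = 16.0
  y^{k+1} = 0.0 + 0.05*16.0 = 0.8
Step 2: y^k = 0.8, reduced costs: (1.8, 9.6)
  x^k = (0.0, 0.0), subgradient = b - a^T x = 16.0
  y^{k+1} = 0.8 + 0.05*16.0 = 1.6
Step 3: y^k = 1.6, reduced costs: (-1.4, 7.2)
  x^k = (9.0, 0.0), subgradient = b - a^T x = -20.0
  y^{k+1} = 1.6 + 0.05*-20.0 = 0.6
Dual objective at y_3 = 0.6: reduced costs (2.6, 10.2), box minimizer x = (0.0, 0.0)
g(y_3) = b*y + (c1 - a1*y)*x1 + (c2 - a2*y)*x2 = 16*0.6 + 2.6*0.0 + 10.2*0.0 = 9.6 + 0.0 + 0.0 = 9.6


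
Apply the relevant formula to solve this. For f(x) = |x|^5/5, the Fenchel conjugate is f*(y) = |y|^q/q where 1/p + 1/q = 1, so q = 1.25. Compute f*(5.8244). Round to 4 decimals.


The conjugate exponent q satisfies 1/p + 1/q = 1.
p = 5, so q = 5/(5 - 1) = 1.25
|y|^q = 5.8244^1.25 = 9.0482
f*(5.8244) = 9.0482 / 1.25 = 7.2386


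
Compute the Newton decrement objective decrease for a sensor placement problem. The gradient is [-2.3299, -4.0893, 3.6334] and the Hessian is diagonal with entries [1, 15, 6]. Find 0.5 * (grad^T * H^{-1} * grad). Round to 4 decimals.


Step 1: H is diagonal, so H^(-1) * g = [-2.3299, -0.2726, 0.6056].
Step 2: g^T H^(-1) g = sum_i g_i^2 / H_ii
  = (-2.3299)^2/1 + (-4.0893)^2/15 + (3.6334)^2/6
  = 5.4284 + 1.1148 + 2.2003 = 8.7435
Step 3: Objective decrease = 0.5 * g^T H^(-1) g = 4.3718


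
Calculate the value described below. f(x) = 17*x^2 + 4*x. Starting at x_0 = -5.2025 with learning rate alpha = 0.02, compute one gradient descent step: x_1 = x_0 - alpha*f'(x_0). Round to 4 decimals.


We compute the gradient at x_0 and apply the update.
f'(x) = 34*x + 4
f'(-5.2025) = 34*-5.2025 + 4 = -172.885
x_1 = -5.2025 - 0.02*-172.885 = -1.7448


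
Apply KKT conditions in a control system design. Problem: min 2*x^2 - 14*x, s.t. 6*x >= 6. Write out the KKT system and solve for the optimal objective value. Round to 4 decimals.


Step 1: Try lambda = 0 (constraint inactive).
Stationarity: 2*2*x - 14 = 0
x* = 14/(2*2) = 3.5
Check constraint: 6*3.5 = 21.0 >= 6 -- satisfied.
Step 2: Compute optimal value.
f(x*) = 2*3.5^2 - 14*3.5 = -24.5


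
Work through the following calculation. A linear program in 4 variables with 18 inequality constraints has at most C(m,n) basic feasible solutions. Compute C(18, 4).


Each vertex corresponds to some choice of n active constraints out of m, so the number of vertices is at most C(m, n) = m! / (n!(m-n)!).
m = 18, n = 4
Numerator: 18 * 17 * 16 * 15
Denominator: 4! = 24
C(18, 4) = 3060


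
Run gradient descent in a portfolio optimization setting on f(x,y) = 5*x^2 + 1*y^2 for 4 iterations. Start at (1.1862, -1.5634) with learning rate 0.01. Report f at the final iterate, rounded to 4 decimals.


Gradient descent on f(x,y) = 5*x^2 + 1*y^2.
Starting point: (1.1862, -1.5634), alpha = 0.01
Step 1: grad_x = 2*5*1.1862 = 11.862, grad_y = 2*1*-1.5634 = -3.1268
  x_1 = 1.1862 - 0.01*11.862 = 1.0676
  y_1 = -1.5634 - 0.01*-3.1268 = -1.5321
Step 2: grad_x = 2*5*1.0676 = 10.6758, grad_y = 2*1*-1.5321 = -3.0643
  x_2 = 1.0676 - 0.01*10.6758 = 0.9608
  y_2 = -1.5321 - 0.01*-3.0643 = -1.5015
Step 3: grad_x = 2*5*0.9608 = 9.6082, grad_y = 2*1*-1.5015 = -3.003
  x_3 = 0.9608 - 0.01*9.6082 = 0.8647
  y_3 = -1.5015 - 0.01*-3.003 = -1.4715
Step 4: grad_x = 2*5*0.8647 = 8.6474, grad_y = 2*1*-1.4715 = -2.9429
  x_4 = 0.8647 - 0.01*8.6474 = 0.7783
  y_4 = -1.4715 - 0.01*-2.9429 = -1.442
f(0.7783, -1.442) = 5*0.7783^2 + 1*(-1.442)^2 = 5.1079


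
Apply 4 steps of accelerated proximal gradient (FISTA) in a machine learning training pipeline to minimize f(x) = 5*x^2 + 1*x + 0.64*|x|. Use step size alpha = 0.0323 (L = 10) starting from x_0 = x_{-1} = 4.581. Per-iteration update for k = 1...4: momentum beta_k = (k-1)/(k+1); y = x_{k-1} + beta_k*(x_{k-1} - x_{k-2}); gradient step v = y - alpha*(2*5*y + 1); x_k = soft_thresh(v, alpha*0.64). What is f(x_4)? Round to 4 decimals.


FISTA on f(x) = 5*x^2 + 1*x + 0.64*|x|
L = 10, alpha = 0.0323
Iteration 1: beta = 0.0, y = 4.581 + 0.0*(4.581 - 4.581) = 4.581
  grad(y) = 46.81, v = y - alpha*grad = 3.069
  prox(v) = soft_thresh(3.069, 0.0207) = 3.0484
Iteration 2: beta = 0.3333, y = 3.0484 + 0.3333*(3.0484 - 4.581) = 2.5375
  grad(y) = 26.3749, v = y - alpha*grad = 1.6856
  prox(v) = soft_thresh(1.6856, 0.0207) = 1.6649
Iteration 3: beta = 0.5, y = 1.6649 + 0.5*(1.6649 - 3.0484) = 0.9732
  grad(y) = 10.7318, v = y - alpha*grad = 0.6265
  prox(v) = soft_thresh(0.6265, 0.0207) = 0.6059
Iteration 4: beta = 0.6, y = 0.6059 + 0.6*(0.6059 - 1.6649) = -0.0296
  grad(y) = 0.7045, v = y - alpha*grad = -0.0523
  prox(v) = soft_thresh(-0.0523, 0.0207) = -0.0316
f(x_4) = 5*(-0.0316)^2 + 1*(-0.0316) + 0.64*|-0.0316| = -0.0064


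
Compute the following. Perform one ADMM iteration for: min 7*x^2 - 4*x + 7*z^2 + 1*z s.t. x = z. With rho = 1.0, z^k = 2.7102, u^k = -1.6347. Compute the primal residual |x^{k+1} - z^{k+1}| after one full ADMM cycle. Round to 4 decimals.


ADMM iteration with rho = 1.0, z^k = 2.7102, u^k = -1.6347
Step 1: x-update.
Minimize 7*x^2 - 4*x + (1.0/2)*(x - 2.7102 - 1.6347)^2
FOC: (2*7 + 1.0)*x = 4 + 1.0*(2.7102 + 1.6347)
x^{k+1} = 0.5563
Step 2: z-update.
Minimize 7*z^2 + 1*z + (1.0/2)*(0.5563 - z - 1.6347)^2
FOC: (2*7 + 1.0)*z = -1 + 1.0*(0.5563 - 1.6347)
z^{k+1} = -0.1386
Step 3: u-update.
u^{k+1} = -1.6347 + 0.5563 + 0.1386 = -0.9398
Step 4: Primal residual = |0.5563 + 0.1386| = 0.6949


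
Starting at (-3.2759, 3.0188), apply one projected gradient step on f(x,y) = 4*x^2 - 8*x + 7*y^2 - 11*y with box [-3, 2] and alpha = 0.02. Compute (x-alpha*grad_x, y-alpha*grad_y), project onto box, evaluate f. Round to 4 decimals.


Step 1: Compute gradient at (-3.2759, 3.0188).
grad_x = 2*4*-3.2759 - 8 = -34.2072
grad_y = 2*7*3.0188 - 11 = 31.2632
Step 2: Gradient step.
x_raw = -3.2759 - 0.02*-34.2072 = -2.5918
y_raw = 3.0188 - 0.02*31.2632 = 2.3935
Step 3: Project onto [-3, 2].
x_proj = clip(-2.5918) = -2.5918
y_proj = clip(2.3935) = 2.0
Step 4: Evaluate f.
f(-2.5918, 2.0) = 53.6028


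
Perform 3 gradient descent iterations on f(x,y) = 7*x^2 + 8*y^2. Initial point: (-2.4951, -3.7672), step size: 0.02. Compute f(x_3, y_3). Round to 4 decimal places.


Gradient descent on f(x,y) = 7*x^2 + 8*y^2.
Starting point: (-2.4951, -3.7672), alpha = 0.02
Step 1: grad_x = 2*7*-2.4951 = -34.9314, grad_y = 2*8*-3.7672 = -60.2752
  x_1 = -2.4951 - 0.02*-34.9314 = -1.7965
  y_1 = -3.7672 - 0.02*-60.2752 = -2.5617
Step 2: grad_x = 2*7*-1.7965 = -25.1506, grad_y = 2*8*-2.5617 = -40.9871
  x_2 = -1.7965 - 0.02*-25.1506 = -1.2935
  y_2 = -2.5617 - 0.02*-40.9871 = -1.742
Step 3: grad_x = 2*7*-1.2935 = -18.1084, grad_y = 2*8*-1.742 = -27.8713
  x_3 = -1.2935 - 0.02*-18.1084 = -0.9313
  y_3 = -1.742 - 0.02*-27.8713 = -1.1845
f(-0.9313, -1.1845) = 7*(-0.9313)^2 + 8*(-1.1845)^2 = 17.296


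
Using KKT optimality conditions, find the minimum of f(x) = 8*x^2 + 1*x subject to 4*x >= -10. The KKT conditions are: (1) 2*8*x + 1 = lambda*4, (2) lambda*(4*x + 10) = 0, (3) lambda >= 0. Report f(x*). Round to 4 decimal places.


Step 1: Try lambda = 0 (constraint inactive).
Stationarity: 2*8*x + 1 = 0
x* = -1/(2*8) = -0.0625
Check constraint: 4*-0.0625 = -0.25 >= -10 -- satisfied.
Step 2: Compute optimal value.
f(x*) = 8*(-0.0625)^2 + 1*(-0.0625) = -0.0313


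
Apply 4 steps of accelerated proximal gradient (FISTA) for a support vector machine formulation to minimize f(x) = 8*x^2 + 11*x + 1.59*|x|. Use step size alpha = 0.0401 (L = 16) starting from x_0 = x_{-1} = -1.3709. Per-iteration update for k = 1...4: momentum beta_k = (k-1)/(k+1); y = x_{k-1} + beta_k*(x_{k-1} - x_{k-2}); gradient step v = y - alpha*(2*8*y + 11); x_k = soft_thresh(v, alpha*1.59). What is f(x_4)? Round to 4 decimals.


FISTA on f(x) = 8*x^2 + 11*x + 1.59*|x|
L = 16, alpha = 0.0401
Iteration 1: beta = 0.0, y = -1.3709 + 0.0*(-1.3709 + 1.3709) = -1.3709
  grad(y) = -10.9344, v = y - alpha*grad = -0.9324
  prox(v) = soft_thresh(-0.9324, 0.0638) = -0.8687
Iteration 2: beta = 0.3333, y = -0.8687 + 0.3333*(-0.8687 + 1.3709) = -0.7013
  grad(y) = -0.2202, v = y - alpha*grad = -0.6924
  prox(v) = soft_thresh(-0.6924, 0.0638) = -0.6287
Iteration 3: beta = 0.5, y = -0.6287 + 0.5*(-0.6287 + 0.8687) = -0.5087
  grad(y) = 2.8612, v = y - alpha*grad = -0.6234
  prox(v) = soft_thresh(-0.6234, 0.0638) = -0.5596
Iteration 4: beta = 0.6, y = -0.5596 + 0.6*(-0.5596 + 0.6287) = -0.5182
  grad(y) = 2.7082, v = y - alpha*grad = -0.6268
  prox(v) = soft_thresh(-0.6268, 0.0638) = -0.5631
f(x_4) = 8*(-0.5631)^2 + 11*(-0.5631) + 1.59*|-0.5631| = -2.7621


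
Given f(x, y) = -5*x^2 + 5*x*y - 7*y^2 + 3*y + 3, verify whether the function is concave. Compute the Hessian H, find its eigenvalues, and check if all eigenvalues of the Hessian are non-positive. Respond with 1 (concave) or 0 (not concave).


The Hessian of f(x,y) = -5*x^2 + 5*x*y - 7*y^2 + 3*y + 3 is:
H = [[-10, 5], [5, -14]]
Trace = -10 - 14 = -24
Determinant = -10*-14 - (5)^2 = 115
Discriminant = (-24)^2 - 4*115 = 116.0
Eigenvalues: lambda_1 = -17.3852, lambda_2 = -6.6148
The function is concave.

1


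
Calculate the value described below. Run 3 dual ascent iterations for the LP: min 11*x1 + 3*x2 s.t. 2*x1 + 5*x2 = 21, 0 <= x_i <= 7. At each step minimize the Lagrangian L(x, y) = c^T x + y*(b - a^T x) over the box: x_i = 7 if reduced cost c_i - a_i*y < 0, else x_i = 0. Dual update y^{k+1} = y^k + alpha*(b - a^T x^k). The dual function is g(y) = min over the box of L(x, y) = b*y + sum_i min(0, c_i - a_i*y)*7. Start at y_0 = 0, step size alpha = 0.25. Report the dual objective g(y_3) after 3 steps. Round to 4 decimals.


Dual ascent for LP: min 11*x1 + 3*x2, 2*x1 + 5*x2 = 21, 0 <= x_i <= 7
Step 1: y^k = 0.0, reduced costs: (11.0, 3.0)
  x^k = (0.0, 0.0), subgradient = b - a^T x = 21.0
  y^{k+1} = 0.0 + 0.25*21.0 = 5.25
Step 2: y^k = 5.25, reduced costs: (0.5, -23.25)
  x^k = (0.0, 7.0), subgradient = b - a^T x = -14.0
  y^{k+1} = 5.25 + 0.25*-14.0 = 1.75
Step 3: y^k = 1.75, reduced costs: (7.5, -5.75)
  x^k = (0.0, 7.0), subgradient = b - a^T x = -14.0
  y^{k+1} = 1.75 + 0.25*-14.0 = -1.75
Dual objective at y_3 = -1.75: reduced costs (14.5, 11.75), box minimizer x = (0.0, 0.0)
g(y_3) = b*y + (c1 - a1*y)*x1 + (c2 - a2*y)*x2 = 21*(-1.75) + 14.5*0.0 + 11.75*0.0 = -36.75 + 0.0 + 0.0 = -36.75


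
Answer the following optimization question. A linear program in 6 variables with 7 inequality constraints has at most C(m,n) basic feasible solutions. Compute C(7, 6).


Each vertex corresponds to some choice of n active constraints out of m, so the number of vertices is at most C(m, n) = m! / (n!(m-n)!).
m = 7, n = 6
Numerator: 7 * 6 * 5 * 4 * 3 * 2
Denominator: 6! = 720
C(7, 6) = 7


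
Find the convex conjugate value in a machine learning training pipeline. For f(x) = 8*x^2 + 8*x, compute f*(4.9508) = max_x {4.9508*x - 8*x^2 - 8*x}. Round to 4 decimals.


f*(y) = sup_x {y*x - a*x^2 - b*x} = sup_x {(y-b)*x - a*x^2}
FOC: (y - b) - 2a*x = 0 => x* = (y - b)/(2a)
x* = (4.9508 - 8)/(2*8) = -0.1906
f*(4.9508) = (y-b)^2/(4a) = (4.9508 - 8)^2/(4*8)
= 9.2976/32 = 0.2906


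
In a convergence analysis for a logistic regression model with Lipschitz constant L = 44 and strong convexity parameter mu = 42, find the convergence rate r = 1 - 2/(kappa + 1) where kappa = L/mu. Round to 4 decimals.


Step 1: Compute the condition number.
kappa = L/mu = 44/42 = 1.0476
Step 2: Compute the convergence rate.
r = 1 - 2/(kappa + 1) = 1 - 2*mu/(L + mu) = (L - mu)/(L + mu) = 2/86 = 0.0233


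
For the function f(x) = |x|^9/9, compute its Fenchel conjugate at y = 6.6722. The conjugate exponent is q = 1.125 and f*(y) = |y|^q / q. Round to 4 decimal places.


The conjugate exponent q satisfies 1/p + 1/q = 1.
p = 9, so q = 9/(9 - 1) = 1.125
|y|^q = 6.6722^1.125 = 8.4587
f*(6.6722) = 8.4587 / 1.125 = 7.5188


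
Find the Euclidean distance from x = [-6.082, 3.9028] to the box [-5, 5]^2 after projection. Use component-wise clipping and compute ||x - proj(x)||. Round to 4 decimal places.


Project each component onto [-5, 5].
clip(-6.082) = -5.0, clip(3.9028) = 3.9028
Projection = [-5.0, 3.9028]
Squared diffs: [1.1707, 0.0]
Distance = sqrt(1.1707) = 1.082


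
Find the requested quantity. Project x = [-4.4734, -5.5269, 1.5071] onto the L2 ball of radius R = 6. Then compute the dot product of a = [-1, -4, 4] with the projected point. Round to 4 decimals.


Step 1: Compute ||x|| (intermediates to 6 decimals).
||x|| = sqrt((-4.4734)^2 + (-5.5269)^2 + 1.5071^2) = 7.268375
Step 2: Project.
Since ||x|| > R, scale = R/||x|| = 6/7.268375 = 0.825494, proj(x) = scale * x
proj(x) = [-3.692765, -4.562423, 1.244102]
Step 3: Dot product.
a^T * proj(x) = -1*(-3.692765) - 4*(-4.562423) + 4*1.244102 = 26.9189


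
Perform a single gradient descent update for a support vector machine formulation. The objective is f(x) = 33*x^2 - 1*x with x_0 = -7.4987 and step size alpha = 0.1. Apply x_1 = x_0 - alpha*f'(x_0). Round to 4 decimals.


We compute the gradient at x_0 and apply the update.
f'(x) = 66*x - 1
f'(-7.4987) = 66*-7.4987 - 1 = -495.9142
x_1 = -7.4987 - 0.1*-495.9142 = 42.0927


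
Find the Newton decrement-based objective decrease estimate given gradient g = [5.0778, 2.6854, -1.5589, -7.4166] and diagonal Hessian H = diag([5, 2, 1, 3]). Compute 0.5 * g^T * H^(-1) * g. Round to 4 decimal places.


Step 1: H is diagonal, so H^(-1) * g = [1.0156, 1.3427, -1.5589, -2.4722].
Step 2: g^T H^(-1) g = sum_i g_i^2 / H_ii
  = (5.0778)^2/5 + (2.6854)^2/2 + (-1.5589)^2/1 + (-7.4166)^2/3
  = 5.1568 + 3.6057 + 2.4302 + 18.3353 = 29.528
Step 3: Objective decrease = 0.5 * g^T H^(-1) g = 14.764


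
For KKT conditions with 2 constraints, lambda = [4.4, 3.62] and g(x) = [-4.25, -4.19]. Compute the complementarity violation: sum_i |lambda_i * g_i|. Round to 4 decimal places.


KKT complementary slackness check:
lambda_1 * g_1 = 4.4 * -4.25 = -18.7
lambda_2 * g_2 = 3.62 * -4.19 = -15.1678
Total violation = 18.7 + 15.1678 = 33.8678


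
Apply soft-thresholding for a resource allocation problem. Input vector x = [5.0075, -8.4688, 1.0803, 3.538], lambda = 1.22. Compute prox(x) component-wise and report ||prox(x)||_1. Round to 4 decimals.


Soft-thresholding with lambda = 1.22:
prox(5.0075) = sign(5.0075)*max(|5.0075| - 1.22, 0) = 3.7875
prox(-8.4688) = sign(-8.4688)*max(|-8.4688| - 1.22, 0) = -7.2488
prox(1.0803) = sign(1.0803)*max(|1.0803| - 1.22, 0) = 0.0
prox(3.538) = sign(3.538)*max(|3.538| - 1.22, 0) = 2.318
prox(x) = [3.7875, -7.2488, 0.0, 2.318]
||prox(x)||_1 = 3.7875 + 7.2488 + 0.0 + 2.318 = 13.3543


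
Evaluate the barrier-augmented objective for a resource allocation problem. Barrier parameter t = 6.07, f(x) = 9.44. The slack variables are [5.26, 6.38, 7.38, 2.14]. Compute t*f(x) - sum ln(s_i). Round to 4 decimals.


Step 1: Compute log-barrier.
ln values: [1.6601, 1.8532, 1.9988, 0.7608]
phi = -(1.6601 + 1.8532 + 1.9988 + 0.7608) = -6.2729
Step 2: Compute augmented objective.
t*f(x) = 6.07*9.44 = 57.3008
Total = 57.3008 - 6.2729 = 51.0279


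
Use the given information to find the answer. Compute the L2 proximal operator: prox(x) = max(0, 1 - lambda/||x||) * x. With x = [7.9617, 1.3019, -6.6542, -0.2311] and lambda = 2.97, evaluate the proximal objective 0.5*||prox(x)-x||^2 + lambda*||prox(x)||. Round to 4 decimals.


Step 1: Compute ||x||.
||x|| = 10.4602
Step 2: Compute scaling factor.
scale = max(0, 1 - 2.97/10.4602) = 0.7161
Step 3: prox(x) = [5.7011, 0.9322, -4.7648, -0.1655]
||prox(x)|| = 7.4902
Step 4: Proximal objective.
0.5*||prox-x||^2 = 4.4105
lambda*||prox|| = 22.2459
Total = 26.6563


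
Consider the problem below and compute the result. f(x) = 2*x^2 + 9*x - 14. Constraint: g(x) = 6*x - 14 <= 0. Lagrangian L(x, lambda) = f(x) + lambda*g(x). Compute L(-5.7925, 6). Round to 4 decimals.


Step 1: Evaluate f(x).
f(-5.7925) = 2*(-5.7925)^2 + 9*(-5.7925) - 14 = 0.9736
Step 2: Evaluate g(x).
g(-5.7925) = 6*-5.7925 - 14 = -48.755
Step 3: Compute Lagrangian.
L = 0.9736 + 6*-48.755 = -291.5564


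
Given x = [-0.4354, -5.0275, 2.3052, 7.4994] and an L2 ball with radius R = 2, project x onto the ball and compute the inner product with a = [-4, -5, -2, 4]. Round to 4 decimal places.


Step 1: Compute ||x|| (intermediates to 6 decimals).
||x|| = sqrt((-0.4354)^2 + (-5.0275)^2 + 2.3052^2 + 7.4994^2) = 9.328466
Step 2: Project.
Since ||x|| > R, scale = R/||x|| = 2/9.328466 = 0.214398, proj(x) = scale * x
proj(x) = [-0.093349, -1.077886, 0.49423, 1.607856]
Step 3: Dot product.
a^T * proj(x) = -4*(-0.093349) - 5*(-1.077886) - 2*0.49423 + 4*1.607856 = 11.2058


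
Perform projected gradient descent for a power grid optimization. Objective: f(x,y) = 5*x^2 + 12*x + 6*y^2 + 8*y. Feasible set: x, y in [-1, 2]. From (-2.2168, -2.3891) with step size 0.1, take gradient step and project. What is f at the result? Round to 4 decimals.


Step 1: Compute gradient at (-2.2168, -2.3891).
grad_x = 2*5*-2.2168 + 12 = -10.168
grad_y = 2*6*-2.3891 + 8 = -20.6692
Step 2: Gradient step.
x_raw = -2.2168 - 0.1*-10.168 = -1.2
y_raw = -2.3891 - 0.1*-20.6692 = -0.3222
Step 3: Project onto [-1, 2].
x_proj = clip(-1.2) = -1.0
y_proj = clip(-0.3222) = -0.3222
Step 4: Evaluate f.
f(-1.0, -0.3222) = -8.9546


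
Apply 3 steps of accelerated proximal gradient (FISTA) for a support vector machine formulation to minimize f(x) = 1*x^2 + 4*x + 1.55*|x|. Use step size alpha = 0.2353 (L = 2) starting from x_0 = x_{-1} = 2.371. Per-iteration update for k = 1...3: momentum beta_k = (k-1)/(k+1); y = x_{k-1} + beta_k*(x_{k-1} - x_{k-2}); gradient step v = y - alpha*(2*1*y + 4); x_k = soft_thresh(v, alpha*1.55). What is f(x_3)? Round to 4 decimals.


FISTA on f(x) = 1*x^2 + 4*x + 1.55*|x|
L = 2, alpha = 0.2353
Iteration 1: beta = 0.0, y = 2.371 + 0.0*(2.371 - 2.371) = 2.371
  grad(y) = 8.742, v = y - alpha*grad = 0.314
  prox(v) = soft_thresh(0.314, 0.3647) = 0.0
Iteration 2: beta = 0.3333, y = 0.0 + 0.3333*(0.0 - 2.371) = -0.7903
  grad(y) = 2.4193, v = y - alpha*grad = -1.3596
  prox(v) = soft_thresh(-1.3596, 0.3647) = -0.9949
Iteration 3: beta = 0.5, y = -0.9949 + 0.5*(-0.9949 - 0.0) = -1.4923
  grad(y) = 1.0153, v = y - alpha*grad = -1.7312
  prox(v) = soft_thresh(-1.7312, 0.3647) = -1.3665
f(x_3) = 1*(-1.3665)^2 + 4*(-1.3665) + 1.55*|-1.3665| = -1.4806


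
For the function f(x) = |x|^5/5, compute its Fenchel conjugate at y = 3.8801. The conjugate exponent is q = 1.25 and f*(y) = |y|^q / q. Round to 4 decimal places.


The conjugate exponent q satisfies 1/p + 1/q = 1.
p = 5, so q = 5/(5 - 1) = 1.25
|y|^q = 3.8801^1.25 = 5.4457
f*(3.8801) = 5.4457 / 1.25 = 4.3566


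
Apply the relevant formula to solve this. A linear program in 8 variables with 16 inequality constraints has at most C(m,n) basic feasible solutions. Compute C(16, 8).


Each vertex corresponds to some choice of n active constraints out of m, so the number of vertices is at most C(m, n) = m! / (n!(m-n)!).
m = 16, n = 8
Numerator: 16 * 15 * 14 * 13 * 12 * 11 * 10 * 9
Denominator: 8! = 40320
C(16, 8) = 12870


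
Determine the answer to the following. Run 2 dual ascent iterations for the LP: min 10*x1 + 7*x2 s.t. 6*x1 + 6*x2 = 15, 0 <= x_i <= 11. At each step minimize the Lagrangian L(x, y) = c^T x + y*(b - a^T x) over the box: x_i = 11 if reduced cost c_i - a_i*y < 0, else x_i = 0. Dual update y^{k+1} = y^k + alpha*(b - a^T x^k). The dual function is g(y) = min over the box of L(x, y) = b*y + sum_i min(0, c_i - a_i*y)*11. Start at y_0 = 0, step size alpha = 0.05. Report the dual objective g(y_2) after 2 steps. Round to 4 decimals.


Dual ascent for LP: min 10*x1 + 7*x2, 6*x1 + 6*x2 = 15, 0 <= x_i <= 11
Step 1: y^k = 0.0, reduced costs: (10.0, 7.0)
  x^k = (0.0, 0.0), subgradient = b - a^T x = 15.0
  y^{k+1} = 0.0 + 0.05*15.0 = 0.75
Step 2: y^k = 0.75, reduced costs: (5.5, 2.5)
  x^k = (0.0, 0.0), subgradient = b - a^T x = 15.0
  y^{k+1} = 0.75 + 0.05*15.0 = 1.5
Dual objective at y_2 = 1.5: reduced costs (1.0, -2.0), box minimizer x = (0.0, 11.0)
g(y_2) = b*y + (c1 - a1*y)*x1 + (c2 - a2*y)*x2 = 15*1.5 + 1.0*0.0 + (-2.0)*11.0 = 22.5 + 0.0 - 22.0 = 0.5


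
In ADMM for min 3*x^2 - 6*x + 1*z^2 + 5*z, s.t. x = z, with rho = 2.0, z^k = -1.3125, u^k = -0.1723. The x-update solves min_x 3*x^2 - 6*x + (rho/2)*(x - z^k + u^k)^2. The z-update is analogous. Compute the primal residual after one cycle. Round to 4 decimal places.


ADMM iteration with rho = 2.0, z^k = -1.3125, u^k = -0.1723
Step 1: x-update.
Minimize 3*x^2 - 6*x + (2.0/2)*(x + 1.3125 - 0.1723)^2
FOC: (2*3 + 2.0)*x = 6 + 2.0*(-1.3125 + 0.1723)
x^{k+1} = 0.465
Step 2: z-update.
Minimize 1*z^2 + 5*z + (2.0/2)*(0.465 - z - 0.1723)^2
FOC: (2*1 + 2.0)*z = -5 + 2.0*(0.465 - 0.1723)
z^{k+1} = -1.1037
Step 3: u-update.
u^{k+1} = -0.1723 + 0.465 + 1.1037 = 1.3963
Step 4: Primal residual = |0.465 + 1.1037| = 1.5686


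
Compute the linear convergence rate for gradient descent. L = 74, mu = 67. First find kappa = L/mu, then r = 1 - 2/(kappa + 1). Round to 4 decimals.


Step 1: Compute the condition number.
kappa = L/mu = 74/67 = 1.1045
Step 2: Compute the convergence rate.
r = 1 - 2/(kappa + 1) = 1 - 2*mu/(L + mu) = (L - mu)/(L + mu) = 7/141 = 0.0496


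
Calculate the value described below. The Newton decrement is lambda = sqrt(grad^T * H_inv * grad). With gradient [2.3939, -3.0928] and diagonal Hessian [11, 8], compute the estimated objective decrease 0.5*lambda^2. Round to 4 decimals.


Step 1: H is diagonal, so H^(-1) * g = [0.2176, -0.3866].
Step 2: g^T H^(-1) g = sum_i g_i^2 / H_ii
  = (2.3939)^2/11 + (-3.0928)^2/8
  = 0.521 + 1.1957 = 1.7167
Step 3: Objective decrease = 0.5 * g^T H^(-1) g = 0.8583


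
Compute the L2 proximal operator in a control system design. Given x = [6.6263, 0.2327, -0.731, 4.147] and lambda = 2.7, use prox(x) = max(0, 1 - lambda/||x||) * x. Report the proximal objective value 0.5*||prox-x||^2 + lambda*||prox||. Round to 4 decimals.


Step 1: Compute ||x||.
||x|| = 7.8546
Step 2: Compute scaling factor.
scale = max(0, 1 - 2.7/7.8546) = 0.6563
Step 3: prox(x) = [4.3485, 0.1527, -0.4797, 2.7215]
||prox(x)|| = 5.1546
Step 4: Proximal objective.
0.5*||prox-x||^2 = 3.645
lambda*||prox|| = 13.9174
Total = 17.5623


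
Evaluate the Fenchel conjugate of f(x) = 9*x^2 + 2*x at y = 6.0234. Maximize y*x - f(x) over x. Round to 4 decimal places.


f*(y) = sup_x {y*x - a*x^2 - b*x} = sup_x {(y-b)*x - a*x^2}
FOC: (y - b) - 2a*x = 0 => x* = (y - b)/(2a)
x* = (6.0234 - 2)/(2*9) = 0.2235
f*(6.0234) = (y-b)^2/(4a) = (6.0234 - 2)^2/(4*9)
= 16.1877/36 = 0.4497


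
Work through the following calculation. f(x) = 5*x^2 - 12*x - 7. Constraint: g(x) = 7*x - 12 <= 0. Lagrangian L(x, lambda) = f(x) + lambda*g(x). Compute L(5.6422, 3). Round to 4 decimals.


Step 1: Evaluate f(x).
f(5.6422) = 5*5.6422^2 - 12*5.6422 - 7 = 84.4657
Step 2: Evaluate g(x).
g(5.6422) = 7*5.6422 - 12 = 27.4954
Step 3: Compute Lagrangian.
L = 84.4657 + 3*27.4954 = 166.9519


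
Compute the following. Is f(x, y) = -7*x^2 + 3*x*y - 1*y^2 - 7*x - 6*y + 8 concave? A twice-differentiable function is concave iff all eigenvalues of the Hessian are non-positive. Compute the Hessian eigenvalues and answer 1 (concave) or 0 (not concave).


The Hessian of f(x,y) = -7*x^2 + 3*x*y - 1*y^2 - 7*x - 6*y + 8 is:
H = [[-14, 3], [3, -2]]
Trace = -14 - 2 = -16
Determinant = -14*-2 - (3)^2 = 19
Discriminant = (-16)^2 - 4*19 = 180.0
Eigenvalues: lambda_1 = -14.7082, lambda_2 = -1.2918
The function is concave.

1


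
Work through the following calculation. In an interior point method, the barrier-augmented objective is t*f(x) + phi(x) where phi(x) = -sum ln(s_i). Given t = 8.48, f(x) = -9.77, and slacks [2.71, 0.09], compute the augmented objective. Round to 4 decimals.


Step 1: Compute log-barrier.
ln values: [0.9969, -2.4079]
phi = -(0.9969 - 2.4079) = 1.411
Step 2: Compute augmented objective.
t*f(x) = 8.48*-9.77 = -82.8496
Total = -82.8496 + 1.411 = -81.4386


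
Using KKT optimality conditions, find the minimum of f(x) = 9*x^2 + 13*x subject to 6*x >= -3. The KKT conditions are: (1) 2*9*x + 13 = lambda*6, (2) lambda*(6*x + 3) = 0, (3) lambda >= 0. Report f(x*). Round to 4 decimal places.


Step 1: Try lambda = 0 (constraint inactive).
x_unc = -13/(2*9) = -0.7222
Check: 6*-0.7222 = -4.3332 < -3 -- violated!
Step 2: Constraint must be active: 6*x = -3
x* = -3/6 = -0.5
lambda = (2*9*(-0.5) + 13)/6 = 0.6667
Step 3: Compute optimal value.
f(x*) = 9*(-0.5)^2 + 13*(-0.5) = -4.25


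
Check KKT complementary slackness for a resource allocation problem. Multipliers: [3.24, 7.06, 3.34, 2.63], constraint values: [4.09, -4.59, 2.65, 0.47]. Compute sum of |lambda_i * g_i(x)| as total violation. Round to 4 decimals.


KKT complementary slackness check:
lambda_1 * g_1 = 3.24 * 4.09 = 13.2516
lambda_2 * g_2 = 7.06 * -4.59 = -32.4054
lambda_3 * g_3 = 3.34 * 2.65 = 8.851
lambda_4 * g_4 = 2.63 * 0.47 = 1.2361
Total violation = 13.2516 + 32.4054 + 8.851 + 1.2361 = 55.7441


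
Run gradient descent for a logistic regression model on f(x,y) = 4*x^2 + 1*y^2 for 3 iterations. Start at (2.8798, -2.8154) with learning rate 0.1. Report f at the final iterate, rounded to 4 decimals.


Gradient descent on f(x,y) = 4*x^2 + 1*y^2.
Starting point: (2.8798, -2.8154), alpha = 0.1
Step 1: grad_x = 2*4*2.8798 = 23.0384, grad_y = 2*1*-2.8154 = -5.6308
  x_1 = 2.8798 - 0.1*23.0384 = 0.576
  y_1 = -2.8154 - 0.1*-5.6308 = -2.2523
Step 2: grad_x = 2*4*0.576 = 4.6077, grad_y = 2*1*-2.2523 = -4.5046
  x_2 = 0.576 - 0.1*4.6077 = 0.1152
  y_2 = -2.2523 - 0.1*-4.5046 = -1.8019
Step 3: grad_x = 2*4*0.1152 = 0.9215, grad_y = 2*1*-1.8019 = -3.6037
  x_3 = 0.1152 - 0.1*0.9215 = 0.023
  y_3 = -1.8019 - 0.1*-3.6037 = -1.4415
f(0.023, -1.4415) = 4*0.023^2 + 1*(-1.4415)^2 = 2.08


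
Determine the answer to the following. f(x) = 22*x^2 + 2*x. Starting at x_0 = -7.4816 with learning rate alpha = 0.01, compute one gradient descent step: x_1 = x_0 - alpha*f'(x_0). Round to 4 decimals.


We compute the gradient at x_0 and apply the update.
f'(x) = 44*x + 2
f'(-7.4816) = 44*-7.4816 + 2 = -327.1904
x_1 = -7.4816 - 0.01*-327.1904 = -4.2097


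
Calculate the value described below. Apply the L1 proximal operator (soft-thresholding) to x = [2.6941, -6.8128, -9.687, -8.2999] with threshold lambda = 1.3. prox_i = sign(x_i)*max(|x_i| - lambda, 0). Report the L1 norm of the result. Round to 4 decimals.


Soft-thresholding with lambda = 1.3:
prox(2.6941) = sign(2.6941)*max(|2.6941| - 1.3, 0) = 1.3941
prox(-6.8128) = sign(-6.8128)*max(|-6.8128| - 1.3, 0) = -5.5128
prox(-9.687) = sign(-9.687)*max(|-9.687| - 1.3, 0) = -8.387
prox(-8.2999) = sign(-8.2999)*max(|-8.2999| - 1.3, 0) = -6.9999
prox(x) = [1.3941, -5.5128, -8.387, -6.9999]
||prox(x)||_1 = 1.3941 + 5.5128 + 8.387 + 6.9999 = 22.2938


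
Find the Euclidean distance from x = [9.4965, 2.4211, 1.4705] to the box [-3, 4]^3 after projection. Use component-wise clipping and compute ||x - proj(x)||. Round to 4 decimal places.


Project each component onto [-3, 4].
clip(9.4965) = 4.0, clip(2.4211) = 2.4211, clip(1.4705) = 1.4705
Projection = [4.0, 2.4211, 1.4705]
Squared diffs: [30.2115, 0.0, 0.0]
Distance = sqrt(30.2115) = 5.4965


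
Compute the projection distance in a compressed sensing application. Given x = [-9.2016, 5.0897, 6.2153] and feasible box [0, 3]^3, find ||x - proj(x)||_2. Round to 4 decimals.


Project each component onto [0, 3].
clip(-9.2016) = 0.0, clip(5.0897) = 3.0, clip(6.2153) = 3.0
Projection = [0.0, 3.0, 3.0]
Squared diffs: [84.6694, 4.3668, 10.3382]
Distance = sqrt(99.3744) = 9.9687


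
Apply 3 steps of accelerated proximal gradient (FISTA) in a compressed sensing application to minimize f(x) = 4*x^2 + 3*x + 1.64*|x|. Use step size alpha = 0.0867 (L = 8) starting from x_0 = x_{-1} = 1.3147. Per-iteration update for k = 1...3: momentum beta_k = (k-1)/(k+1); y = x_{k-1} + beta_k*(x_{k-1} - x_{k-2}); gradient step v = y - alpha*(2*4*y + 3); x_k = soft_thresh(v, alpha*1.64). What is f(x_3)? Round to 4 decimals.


FISTA on f(x) = 4*x^2 + 3*x + 1.64*|x|
L = 8, alpha = 0.0867
Iteration 1: beta = 0.0, y = 1.3147 + 0.0*(1.3147 - 1.3147) = 1.3147
  grad(y) = 13.5176, v = y - alpha*grad = 0.1427
  prox(v) = soft_thresh(0.1427, 0.1422) = 0.0005
Iteration 2: beta = 0.3333, y = 0.0005 + 0.3333*(0.0005 - 1.3147) = -0.4375
  grad(y) = -0.5001, v = y - alpha*grad = -0.3942
  prox(v) = soft_thresh(-0.3942, 0.1422) = -0.252
Iteration 3: beta = 0.5, y = -0.252 + 0.5*(-0.252 - 0.0005) = -0.3782
  grad(y) = -0.0258, v = y - alpha*grad = -0.376
  prox(v) = soft_thresh(-0.376, 0.1422) = -0.2338
f(x_3) = 4*(-0.2338)^2 + 3*(-0.2338) + 1.64*|-0.2338| = -0.0993


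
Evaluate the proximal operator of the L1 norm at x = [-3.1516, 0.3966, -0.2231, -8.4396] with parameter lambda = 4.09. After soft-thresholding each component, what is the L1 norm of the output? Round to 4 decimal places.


Soft-thresholding with lambda = 4.09:
prox(-3.1516) = sign(-3.1516)*max(|-3.1516| - 4.09, 0) = 0.0
prox(0.3966) = sign(0.3966)*max(|0.3966| - 4.09, 0) = 0.0
prox(-0.2231) = sign(-0.2231)*max(|-0.2231| - 4.09, 0) = 0.0
prox(-8.4396) = sign(-8.4396)*max(|-8.4396| - 4.09, 0) = -4.3496
prox(x) = [0.0, 0.0, 0.0, -4.3496]
||prox(x)||_1 = 0.0 + 0.0 + 0.0 + 4.3496 = 4.3496


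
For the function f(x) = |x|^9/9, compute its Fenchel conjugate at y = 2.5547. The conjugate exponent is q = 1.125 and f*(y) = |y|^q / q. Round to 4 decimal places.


The conjugate exponent q satisfies 1/p + 1/q = 1.
p = 9, so q = 9/(9 - 1) = 1.125
|y|^q = 2.5547^1.125 = 2.8725
f*(2.5547) = 2.8725 / 1.125 = 2.5533


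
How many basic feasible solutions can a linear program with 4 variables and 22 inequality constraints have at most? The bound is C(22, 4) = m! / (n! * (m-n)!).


Each vertex corresponds to some choice of n active constraints out of m, so the number of vertices is at most C(m, n) = m! / (n!(m-n)!).
m = 22, n = 4
Numerator: 22 * 21 * 20 * 19
Denominator: 4! = 24
C(22, 4) = 7315


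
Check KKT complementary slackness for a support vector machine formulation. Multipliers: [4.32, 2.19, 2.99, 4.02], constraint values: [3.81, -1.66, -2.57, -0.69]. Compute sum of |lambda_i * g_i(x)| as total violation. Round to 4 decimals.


KKT complementary slackness check:
lambda_1 * g_1 = 4.32 * 3.81 = 16.4592
lambda_2 * g_2 = 2.19 * -1.66 = -3.6354
lambda_3 * g_3 = 2.99 * -2.57 = -7.6843
lambda_4 * g_4 = 4.02 * -0.69 = -2.7738
Total violation = 16.4592 + 3.6354 + 7.6843 + 2.7738 = 30.5527


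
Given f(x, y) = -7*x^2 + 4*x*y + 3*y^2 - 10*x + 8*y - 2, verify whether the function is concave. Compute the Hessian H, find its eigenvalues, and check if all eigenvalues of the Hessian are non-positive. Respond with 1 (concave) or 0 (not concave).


The Hessian of f(x,y) = -7*x^2 + 4*x*y + 3*y^2 - 10*x + 8*y - 2 is:
H = [[-14, 4], [4, 6]]
Trace = -14 + 6 = -8
Determinant = -14*6 - (4)^2 = -100
Discriminant = (-8)^2 - 4*-100 = 464.0
Eigenvalues: lambda_1 = -14.7703, lambda_2 = 6.7703
The function is not concave.

0


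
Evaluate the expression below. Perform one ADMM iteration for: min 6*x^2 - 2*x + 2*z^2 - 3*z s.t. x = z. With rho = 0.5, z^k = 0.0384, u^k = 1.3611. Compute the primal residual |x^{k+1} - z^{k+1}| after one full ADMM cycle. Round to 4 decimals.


ADMM iteration with rho = 0.5, z^k = 0.0384, u^k = 1.3611
Step 1: x-update.
Minimize 6*x^2 - 2*x + (0.5/2)*(x - 0.0384 + 1.3611)^2
FOC: (2*6 + 0.5)*x = 2 + 0.5*(0.0384 - 1.3611)
x^{k+1} = 0.1071
Step 2: z-update.
Minimize 2*z^2 - 3*z + (0.5/2)*(0.1071 - z + 1.3611)^2
FOC: (2*2 + 0.5)*z = 3 + 0.5*(0.1071 + 1.3611)
z^{k+1} = 0.8298
Step 3: u-update.
u^{k+1} = 1.3611 + 0.1071 - 0.8298 = 0.6384
Step 4: Primal residual = |0.1071 - 0.8298| = 0.7227


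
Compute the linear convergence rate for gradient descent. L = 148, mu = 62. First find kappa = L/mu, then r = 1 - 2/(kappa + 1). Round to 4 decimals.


Step 1: Compute the condition number.
kappa = L/mu = 148/62 = 2.3871
Step 2: Compute the convergence rate.
r = 1 - 2/(kappa + 1) = 1 - 2*mu/(L + mu) = (L - mu)/(L + mu) = 86/210 = 0.4095


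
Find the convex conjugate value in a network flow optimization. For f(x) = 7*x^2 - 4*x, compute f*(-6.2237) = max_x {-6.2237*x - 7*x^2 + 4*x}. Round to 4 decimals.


f*(y) = sup_x {y*x - a*x^2 - b*x} = sup_x {(y-b)*x - a*x^2}
FOC: (y - b) - 2a*x = 0 => x* = (y - b)/(2a)
x* = (-6.2237 + 4)/(2*7) = -0.1588
f*(-6.2237) = (y-b)^2/(4a) = (-6.2237 + 4)^2/(4*7)
= 4.9448/28 = 0.1766


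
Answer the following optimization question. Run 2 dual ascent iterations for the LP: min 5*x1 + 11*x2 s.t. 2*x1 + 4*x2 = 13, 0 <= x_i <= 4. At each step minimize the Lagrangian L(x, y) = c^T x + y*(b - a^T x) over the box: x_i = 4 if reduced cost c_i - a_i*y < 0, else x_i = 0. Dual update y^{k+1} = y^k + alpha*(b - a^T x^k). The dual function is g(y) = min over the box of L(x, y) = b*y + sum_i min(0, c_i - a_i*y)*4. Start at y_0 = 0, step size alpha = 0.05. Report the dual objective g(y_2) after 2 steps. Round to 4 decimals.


Dual ascent for LP: min 5*x1 + 11*x2, 2*x1 + 4*x2 = 13, 0 <= x_i <= 4
Step 1: y^k = 0.0, reduced costs: (5.0, 11.0)
  x^k = (0.0, 0.0), subgradient = b - a^T x = 13.0
  y^{k+1} = 0.0 + 0.05*13.0 = 0.65
Step 2: y^k = 0.65, reduced costs: (3.7, 8.4)
  x^k = (0.0, 0.0), subgradient = b - a^T x = 13.0
  y^{k+1} = 0.65 + 0.05*13.0 = 1.3
Dual objective at y_2 = 1.3: reduced costs (2.4, 5.8), box minimizer x = (0.0, 0.0)
g(y_2) = b*y + (c1 - a1*y)*x1 + (c2 - a2*y)*x2 = 13*1.3 + 2.4*0.0 + 5.8*0.0 = 16.9 + 0.0 + 0.0 = 16.9


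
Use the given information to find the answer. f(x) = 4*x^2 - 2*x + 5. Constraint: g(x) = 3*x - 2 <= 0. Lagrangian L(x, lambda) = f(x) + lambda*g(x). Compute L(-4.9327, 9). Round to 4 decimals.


Step 1: Evaluate f(x).
f(-4.9327) = 4*(-4.9327)^2 - 2*(-4.9327) + 5 = 112.1915
Step 2: Evaluate g(x).
g(-4.9327) = 3*-4.9327 - 2 = -16.7981
Step 3: Compute Lagrangian.
L = 112.1915 + 9*-16.7981 = -38.9914


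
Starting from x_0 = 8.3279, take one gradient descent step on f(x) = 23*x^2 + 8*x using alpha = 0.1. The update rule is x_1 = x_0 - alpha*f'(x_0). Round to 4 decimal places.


We compute the gradient at x_0 and apply the update.
f'(x) = 46*x + 8
f'(8.3279) = 46*8.3279 + 8 = 391.0834
x_1 = 8.3279 - 0.1*391.0834 = -30.7804


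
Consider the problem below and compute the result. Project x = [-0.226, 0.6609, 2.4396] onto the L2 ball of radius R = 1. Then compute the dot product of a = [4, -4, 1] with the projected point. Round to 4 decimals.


Step 1: Compute ||x|| (intermediates to 6 decimals).
||x|| = sqrt((-0.226)^2 + 0.6609^2 + 2.4396^2) = 2.53762
Step 2: Project.
Since ||x|| > R, scale = R/||x|| = 1/2.53762 = 0.39407, proj(x) = scale * x
proj(x) = [-0.08906, 0.260441, 0.961373]
Step 3: Dot product.
a^T * proj(x) = 4*(-0.08906) - 4*0.260441 + 1*0.961373 = -0.4366


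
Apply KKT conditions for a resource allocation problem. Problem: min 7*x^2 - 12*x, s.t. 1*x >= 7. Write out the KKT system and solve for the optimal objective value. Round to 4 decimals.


Step 1: Try lambda = 0 (constraint inactive).
x_unc = 12/(2*7) = 0.8571
Check: 1*0.8571 = 0.8571 < 7 -- violated!
Step 2: Constraint must be active: 1*x = 7
x* = 7/1 = 7.0
lambda = (2*7*7.0 - 12)/1 = 86.0
Step 3: Compute optimal value.
f(x*) = 7*7.0^2 - 12*7.0 = 259.0


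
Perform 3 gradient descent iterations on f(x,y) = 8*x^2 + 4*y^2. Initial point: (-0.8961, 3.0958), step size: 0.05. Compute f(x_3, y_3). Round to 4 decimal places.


Gradient descent on f(x,y) = 8*x^2 + 4*y^2.
Starting point: (-0.8961, 3.0958), alpha = 0.05
Step 1: grad_x = 2*8*-0.8961 = -14.3376, grad_y = 2*4*3.0958 = 24.7664
  x_1 = -0.8961 - 0.05*-14.3376 = -0.1792
  y_1 = 3.0958 - 0.05*24.7664 = 1.8575
Step 2: grad_x = 2*8*-0.1792 = -2.8675, grad_y = 2*4*1.8575 = 14.8598
  x_2 = -0.1792 - 0.05*-2.8675 = -0.0358
  y_2 = 1.8575 - 0.05*14.8598 = 1.1145
Step 3: grad_x = 2*8*-0.0358 = -0.5735, grad_y = 2*4*1.1145 = 8.9159
  x_3 = -0.0358 - 0.05*-0.5735 = -0.0072
  y_3 = 1.1145 - 0.05*8.9159 = 0.6687
f(-0.0072, 0.6687) = 8*(-0.0072)^2 + 4*0.6687^2 = 1.789
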